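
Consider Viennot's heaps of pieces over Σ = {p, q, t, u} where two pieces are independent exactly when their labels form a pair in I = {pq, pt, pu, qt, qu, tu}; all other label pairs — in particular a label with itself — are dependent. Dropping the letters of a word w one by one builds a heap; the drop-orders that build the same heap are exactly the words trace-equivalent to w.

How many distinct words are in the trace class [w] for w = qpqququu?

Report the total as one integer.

0(q) covers ∅
1(p) covers ∅
2(q) covers 0:q
3(q) covers 2:q
4(u) covers ∅
5(q) covers 3:q
6(u) covers 4:u
7(u) covers 6:u
floor of heap: 0:q, 1:p, 4:u
completions by unplaced set U, small U first (add the entries for U minus each lowest piece of U):
  |U|=1: {1}:1  {5}:1  {7}:1
  |U|=2: {1,5}:2  {1,7}:2  {3,5}:1  {5,7}:2  {6,7}:1
  |U|=3: {1,3,5}:3  {1,5,7}:6  {1,6,7}:3  {2,3,5}:1  {3,5,7}:3  {4,6,7}:1  {5,6,7}:3
  |U|=4: {0,2,3,5}:1  {1,2,3,5}:4  {1,3,5,7}:12  {1,4,6,7}:4  {1,5,6,7}:12  {2,3,5,7}:4  {3,5,6,7}:6  {4,5,6,7}:4
  |U|=5: {0,1,2,3,5}:5  {0,2,3,5,7}:5  {1,2,3,5,7}:20  {1,3,5,6,7}:30  {1,4,5,6,7}:20  {2,3,5,6,7}:10  {3,4,5,6,7}:10
  |U|=6: {0,1,2,3,5,7}:30  {0,2,3,5,6,7}:15  {1,2,3,5,6,7}:60  {1,3,4,5,6,7}:60  {2,3,4,5,6,7}:20
  start at 0(q): 140
  start at 1(p): 35
  start at 4(u): 105
sum over floor = 280

280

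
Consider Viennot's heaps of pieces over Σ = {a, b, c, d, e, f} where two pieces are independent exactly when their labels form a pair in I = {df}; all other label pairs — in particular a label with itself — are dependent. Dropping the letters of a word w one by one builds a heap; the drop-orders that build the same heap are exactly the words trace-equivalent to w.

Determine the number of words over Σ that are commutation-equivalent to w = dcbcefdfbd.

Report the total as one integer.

0(d) covers ∅
1(c) covers 0:d
2(b) covers 1:c
3(c) covers 2:b
4(e) covers 3:c
5(f) covers 4:e
6(d) covers 4:e
7(f) covers 5:f
8(b) covers 6:d, 7:f
9(d) covers 8:b
floor of heap: 0:d
completions by unplaced set U, small U first (add the entries for U minus each lowest piece of U):
  |U|=1: {9}:1
  |U|=2: {8,9}:1
  |U|=3: {6,8,9}:1  {7,8,9}:1
  |U|=4: {5,7,8,9}:1  {6,7,8,9}:2
  |U|=5: {5,6,7,8,9}:3
  |U|=6: {4,5,6,7,8,9}:3
  |U|=7: {3,4,5,6,7,8,9}:3
  |U|=8: {2,3,4,5,6,7,8,9}:3
  start at 0(d): 3

3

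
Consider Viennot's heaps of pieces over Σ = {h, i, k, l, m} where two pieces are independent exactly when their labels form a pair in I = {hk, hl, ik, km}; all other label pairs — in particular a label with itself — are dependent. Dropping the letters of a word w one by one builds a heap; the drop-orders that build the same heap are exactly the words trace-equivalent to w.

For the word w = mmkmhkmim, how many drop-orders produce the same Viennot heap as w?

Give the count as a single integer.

0(m) covers ∅
1(m) covers 0:m
2(k) covers ∅
3(m) covers 1:m
4(h) covers 3:m
5(k) covers 2:k
6(m) covers 4:h
7(i) covers 6:m
8(m) covers 7:i
floor of heap: 0:m, 2:k
completions by unplaced set U, small U first (add the entries for U minus each lowest piece of U):
  |U|=1: {5}:1  {8}:1
  |U|=2: {2,5}:1  {5,8}:2  {7,8}:1
  |U|=3: {2,5,8}:3  {5,7,8}:3  {6,7,8}:1
  |U|=4: {2,5,7,8}:6  {4,6,7,8}:1  {5,6,7,8}:4
  |U|=5: {2,5,6,7,8}:10  {3,4,6,7,8}:1  {4,5,6,7,8}:5
  |U|=6: {1,3,4,6,7,8}:1  {2,4,5,6,7,8}:15  {3,4,5,6,7,8}:6
  |U|=7: {0,1,3,4,6,7,8}:1  {1,3,4,5,6,7,8}:7  {2,3,4,5,6,7,8}:21
  start at 0(m): 28
  start at 2(k): 8
sum over floor = 36

36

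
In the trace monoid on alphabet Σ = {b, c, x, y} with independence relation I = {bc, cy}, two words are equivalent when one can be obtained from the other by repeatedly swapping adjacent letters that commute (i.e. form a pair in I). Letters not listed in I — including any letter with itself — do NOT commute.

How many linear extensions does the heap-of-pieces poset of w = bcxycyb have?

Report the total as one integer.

drop 0:b onto floor
drop 1:c onto floor
drop 2:x onto {0:b, 1:c}
drop 3:y onto {2:x}
drop 4:c onto {2:x}
drop 5:y onto {3:y}
drop 6:b onto {5:y}
ground layer = {0:b, 1:c}
drop-orders for the pieces not yet dropped (sum over which currently-grounded one goes next):
  1 to go: {4} 1  {6} 1
  2 to go: {4,6} 2  {5,6} 1
  3 to go: {3,5,6} 1  {4,5,6} 3
  4 to go: {3,4,5,6} 4
  5 to go: {2,3,4,5,6} 4
  if 0:b drops first: 4 orders
  if 1:c drops first: 4 orders
heap linearizations: 8

8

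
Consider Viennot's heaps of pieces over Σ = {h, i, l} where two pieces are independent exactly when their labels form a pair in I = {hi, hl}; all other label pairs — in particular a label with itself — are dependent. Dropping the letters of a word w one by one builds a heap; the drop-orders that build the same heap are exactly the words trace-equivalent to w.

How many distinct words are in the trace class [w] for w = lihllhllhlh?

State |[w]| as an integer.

0(l) covers ∅
1(i) covers 0:l
2(h) covers ∅
3(l) covers 1:i
4(l) covers 3:l
5(h) covers 2:h
6(l) covers 4:l
7(l) covers 6:l
8(h) covers 5:h
9(l) covers 7:l
10(h) covers 8:h
floor of heap: 0:l, 2:h
completions by unplaced set U, small U first (add the entries for U minus each lowest piece of U):
  |U|=1: {9}:1  {10}:1
  |U|=2: {7,9}:1  {8,10}:1  {9,10}:2
  |U|=3: {5,8,10}:1  {6,7,9}:1  {7,9,10}:3  {8,9,10}:3
  |U|=4: {2,5,8,10}:1  {4,6,7,9}:1  {5,8,9,10}:4  {6,7,9,10}:4  {7,8,9,10}:6
  |U|=5: {2,5,8,9,10}:5  {3,4,6,7,9}:1  {4,6,7,9,10}:5  {5,7,8,9,10}:10  {6,7,8,9,10}:10
  |U|=6: {1,3,4,6,7,9}:1  {2,5,7,8,9,10}:15  {3,4,6,7,9,10}:6  {4,6,7,8,9,10}:15  {5,6,7,8,9,10}:20
  |U|=7: {0,1,3,4,6,7,9}:1  {1,3,4,6,7,9,10}:7  {2,5,6,7,8,9,10}:35  {3,4,6,7,8,9,10}:21  {4,5,6,7,8,9,10}:35
  |U|=8: {0,1,3,4,6,7,9,10}:8  {1,3,4,6,7,8,9,10}:28  {2,4,5,6,7,8,9,10}:70  {3,4,5,6,7,8,9,10}:56
  |U|=9: {0,1,3,4,6,7,8,9,10}:36  {1,3,4,5,6,7,8,9,10}:84  {2,3,4,5,6,7,8,9,10}:126
  start at 0(l): 210
  start at 2(h): 120
sum over floor = 330

330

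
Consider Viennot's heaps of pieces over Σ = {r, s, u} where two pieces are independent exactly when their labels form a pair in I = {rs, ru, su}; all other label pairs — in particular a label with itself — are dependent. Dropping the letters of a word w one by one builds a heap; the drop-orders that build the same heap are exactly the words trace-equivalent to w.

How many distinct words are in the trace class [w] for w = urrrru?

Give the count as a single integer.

0(u) covers ∅
1(r) covers ∅
2(r) covers 1:r
3(r) covers 2:r
4(r) covers 3:r
5(u) covers 0:u
floor of heap: 0:u, 1:r
completions by unplaced set U, small U first (add the entries for U minus each lowest piece of U):
  |U|=1: {4}:1  {5}:1
  |U|=2: {0,5}:1  {3,4}:1  {4,5}:2
  |U|=3: {0,4,5}:3  {2,3,4}:1  {3,4,5}:3
  |U|=4: {0,3,4,5}:6  {1,2,3,4}:1  {2,3,4,5}:4
  start at 0(u): 5
  start at 1(r): 10
sum over floor = 15

15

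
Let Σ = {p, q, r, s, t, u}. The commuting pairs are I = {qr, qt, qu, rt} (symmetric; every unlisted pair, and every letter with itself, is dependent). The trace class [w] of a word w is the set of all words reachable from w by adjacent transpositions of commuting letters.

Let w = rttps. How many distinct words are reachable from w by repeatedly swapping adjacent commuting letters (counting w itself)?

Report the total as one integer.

0(r) covers ∅
1(t) covers ∅
2(t) covers 1:t
3(p) covers 0:r, 2:t
4(s) covers 3:p
floor of heap: 0:r, 1:t
completions by unplaced set U, small U first (add the entries for U minus each lowest piece of U):
  |U|=1: {4}:1
  |U|=2: {3,4}:1
  |U|=3: {0,3,4}:1  {2,3,4}:1
  start at 0(r): 1
  start at 1(t): 2
sum over floor = 3

3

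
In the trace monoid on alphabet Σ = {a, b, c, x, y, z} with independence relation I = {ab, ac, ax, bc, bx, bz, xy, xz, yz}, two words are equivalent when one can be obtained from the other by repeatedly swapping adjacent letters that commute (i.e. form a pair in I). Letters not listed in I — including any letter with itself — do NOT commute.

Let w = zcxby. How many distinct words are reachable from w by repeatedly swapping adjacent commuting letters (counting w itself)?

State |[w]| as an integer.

0(z) covers ∅
1(c) covers 0:z
2(x) covers 1:c
3(b) covers ∅
4(y) covers 1:c, 3:b
floor of heap: 0:z, 3:b
completions by unplaced set U, small U first (add the entries for U minus each lowest piece of U):
  |U|=1: {2}:1  {4}:1
  |U|=2: {2,4}:2  {3,4}:1
  |U|=3: {1,2,4}:2  {2,3,4}:3
  start at 0(z): 5
  start at 3(b): 2
sum over floor = 7

7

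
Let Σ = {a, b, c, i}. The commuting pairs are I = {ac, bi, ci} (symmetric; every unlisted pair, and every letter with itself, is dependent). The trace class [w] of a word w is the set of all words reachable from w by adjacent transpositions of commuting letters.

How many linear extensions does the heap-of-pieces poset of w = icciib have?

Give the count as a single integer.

drop 0:i onto floor
drop 1:c onto floor
drop 2:c onto {1:c}
drop 3:i onto {0:i}
drop 4:i onto {3:i}
drop 5:b onto {2:c}
ground layer = {0:i, 1:c}
drop-orders for the pieces not yet dropped (sum over which currently-grounded one goes next):
  1 to go: {4} 1  {5} 1
  2 to go: {2,5} 1  {3,4} 1  {4,5} 2
  3 to go: {0,3,4} 1  {1,2,5} 1  {2,4,5} 3  {3,4,5} 3
  4 to go: {0,3,4,5} 4  {1,2,4,5} 4  {2,3,4,5} 6
  if 0:i drops first: 10 orders
  if 1:c drops first: 10 orders
heap linearizations: 20

20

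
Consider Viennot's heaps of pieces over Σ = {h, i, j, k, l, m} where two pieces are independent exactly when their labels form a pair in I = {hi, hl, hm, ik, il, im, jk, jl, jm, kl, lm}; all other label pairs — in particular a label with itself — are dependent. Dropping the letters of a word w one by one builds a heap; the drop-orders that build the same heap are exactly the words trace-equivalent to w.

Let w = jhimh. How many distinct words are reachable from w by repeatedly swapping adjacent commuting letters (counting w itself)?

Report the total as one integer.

15

0(j) covers ∅
1(h) covers 0:j
2(i) covers 0:j
3(m) covers ∅
4(h) covers 1:h
floor of heap: 0:j, 3:m
completions by unplaced set U, small U first (add the entries for U minus each lowest piece of U):
  |U|=1: {2}:1  {3}:1  {4}:1
  |U|=2: {1,4}:1  {2,3}:2  {2,4}:2  {3,4}:2
  |U|=3: {1,2,4}:3  {1,3,4}:3  {2,3,4}:6
  start at 0(j): 12
  start at 3(m): 3
sum over floor = 15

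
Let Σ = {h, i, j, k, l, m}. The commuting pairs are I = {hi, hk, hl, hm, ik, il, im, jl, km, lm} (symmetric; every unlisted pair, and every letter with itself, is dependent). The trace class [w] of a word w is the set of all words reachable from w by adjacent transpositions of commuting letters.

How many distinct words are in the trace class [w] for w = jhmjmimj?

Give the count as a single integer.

6

0(j) covers ∅
1(h) covers 0:j
2(m) covers 0:j
3(j) covers 1:h, 2:m
4(m) covers 3:j
5(i) covers 3:j
6(m) covers 4:m
7(j) covers 5:i, 6:m
floor of heap: 0:j
completions by unplaced set U, small U first (add the entries for U minus each lowest piece of U):
  |U|=1: {7}:1
  |U|=2: {5,7}:1  {6,7}:1
  |U|=3: {4,6,7}:1  {5,6,7}:2
  |U|=4: {4,5,6,7}:3
  |U|=5: {3,4,5,6,7}:3
  |U|=6: {1,3,4,5,6,7}:3  {2,3,4,5,6,7}:3
  start at 0(j): 6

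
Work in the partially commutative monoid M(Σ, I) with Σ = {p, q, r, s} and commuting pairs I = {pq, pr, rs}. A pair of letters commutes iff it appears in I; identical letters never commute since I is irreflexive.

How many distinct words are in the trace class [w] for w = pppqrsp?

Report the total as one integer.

drop 0:p onto floor
drop 1:p onto {0:p}
drop 2:p onto {1:p}
drop 3:q onto floor
drop 4:r onto {3:q}
drop 5:s onto {2:p, 3:q}
drop 6:p onto {5:s}
ground layer = {0:p, 3:q}
drop-orders for the pieces not yet dropped (sum over which currently-grounded one goes next):
  1 to go: {4} 1  {6} 1
  2 to go: {4,6} 2  {5,6} 1
  3 to go: {2,5,6} 1  {4,5,6} 3
  4 to go: {1,2,5,6} 1  {2,4,5,6} 4  {3,4,5,6} 3
  5 to go: {0,1,2,5,6} 1  {1,2,4,5,6} 5  {2,3,4,5,6} 7
  if 0:p drops first: 12 orders
  if 3:q drops first: 6 orders
heap linearizations: 18

18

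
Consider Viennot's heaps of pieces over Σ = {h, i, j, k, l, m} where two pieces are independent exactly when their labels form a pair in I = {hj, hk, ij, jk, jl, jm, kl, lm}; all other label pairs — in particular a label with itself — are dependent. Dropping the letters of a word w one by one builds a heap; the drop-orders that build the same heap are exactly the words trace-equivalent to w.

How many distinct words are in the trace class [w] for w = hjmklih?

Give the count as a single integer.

21

#0=h has no predecessor
#1=j has no predecessor
#2=m depends on [0:h]
#3=k depends on [2:m]
#4=l depends on [0:h]
#5=i depends on [3:k, 4:l]
#6=h depends on [5:i]
sources: [0:h, 1:j]
N(rest) = Σ N(rest − s) over sources s of rest; N(one piece) = 1:
  size 1 → [1]=1  [6]=1
  size 2 → [1,6]=2  [5,6]=1
  size 3 → [1,5,6]=3  [3,5,6]=1  [4,5,6]=1
  size 4 → [1,3,5,6]=4  [1,4,5,6]=4  [2,3,5,6]=1  [3,4,5,6]=2
  size 5 → [1,2,3,5,6]=5  [1,3,4,5,6]=10  [2,3,4,5,6]=3
  first=0(h) contributes 18
  first=1(j) contributes 3
|[w]| = 21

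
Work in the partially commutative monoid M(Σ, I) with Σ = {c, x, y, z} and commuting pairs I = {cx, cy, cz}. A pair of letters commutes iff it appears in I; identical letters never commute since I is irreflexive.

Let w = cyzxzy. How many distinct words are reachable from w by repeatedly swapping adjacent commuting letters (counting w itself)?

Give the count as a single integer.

6

piece 0:c — minimal
piece 1:y — minimal
piece 2:z rests on {1:y}
piece 3:x rests on {2:z}
piece 4:z rests on {3:x}
piece 5:y rests on {4:z}
minimal pieces: {0:c, 1:y}
ways to finish when only these pieces remain (= sum over removing one remaining piece with nothing left below it):
  1 left: {0}→1  {5}→1
  2 left: {0,5}→2  {4,5}→1
  3 left: {0,4,5}→3  {3,4,5}→1
  4 left: {0,3,4,5}→4  {2,3,4,5}→1
  placing 0:c first → 1 extensions
  placing 1:y first → 5 extensions
total linear extensions = 6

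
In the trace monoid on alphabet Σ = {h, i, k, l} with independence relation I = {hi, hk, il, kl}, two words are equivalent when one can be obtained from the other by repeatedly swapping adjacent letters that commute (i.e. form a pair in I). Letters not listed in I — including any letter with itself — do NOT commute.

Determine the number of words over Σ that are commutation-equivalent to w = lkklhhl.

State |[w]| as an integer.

drop 0:l onto floor
drop 1:k onto floor
drop 2:k onto {1:k}
drop 3:l onto {0:l}
drop 4:h onto {3:l}
drop 5:h onto {4:h}
drop 6:l onto {5:h}
ground layer = {0:l, 1:k}
drop-orders for the pieces not yet dropped (sum over which currently-grounded one goes next):
  1 to go: {2} 1  {6} 1
  2 to go: {1,2} 1  {2,6} 2  {5,6} 1
  3 to go: {1,2,6} 3  {2,5,6} 3  {4,5,6} 1
  4 to go: {1,2,5,6} 6  {2,4,5,6} 4  {3,4,5,6} 1
  5 to go: {0,3,4,5,6} 1  {1,2,4,5,6} 10  {2,3,4,5,6} 5
  if 0:l drops first: 15 orders
  if 1:k drops first: 6 orders
heap linearizations: 21

21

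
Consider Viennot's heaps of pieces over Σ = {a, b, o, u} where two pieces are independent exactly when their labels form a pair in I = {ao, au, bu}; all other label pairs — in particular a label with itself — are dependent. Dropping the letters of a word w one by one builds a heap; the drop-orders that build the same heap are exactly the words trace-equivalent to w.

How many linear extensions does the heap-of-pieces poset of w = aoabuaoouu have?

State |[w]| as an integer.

48

piece 0:a — minimal
piece 1:o — minimal
piece 2:a rests on {0:a}
piece 3:b rests on {1:o, 2:a}
piece 4:u rests on {1:o}
piece 5:a rests on {3:b}
piece 6:o rests on {3:b, 4:u}
piece 7:o rests on {6:o}
piece 8:u rests on {7:o}
piece 9:u rests on {8:u}
minimal pieces: {0:a, 1:o}
ways to finish when only these pieces remain (= sum over removing one remaining piece with nothing left below it):
  1 left: {5}→1  {9}→1
  2 left: {5,9}→2  {8,9}→1
  3 left: {5,8,9}→3  {7,8,9}→1
  4 left: {5,7,8,9}→4  {6,7,8,9}→1
  5 left: {4,6,7,8,9}→1  {5,6,7,8,9}→5
  6 left: {3,5,6,7,8,9}→5  {4,5,6,7,8,9}→6
  7 left: {2,3,5,6,7,8,9}→5  {3,4,5,6,7,8,9}→11
  8 left: {0,2,3,5,6,7,8,9}→5  {1,3,4,5,6,7,8,9}→11  {2,3,4,5,6,7,8,9}→16
  placing 0:a first → 27 extensions
  placing 1:o first → 21 extensions
total linear extensions = 48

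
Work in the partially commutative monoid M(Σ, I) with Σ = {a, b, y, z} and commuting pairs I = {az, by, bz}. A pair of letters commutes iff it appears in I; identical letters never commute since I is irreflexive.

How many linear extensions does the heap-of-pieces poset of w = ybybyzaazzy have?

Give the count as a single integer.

drop 0:y onto floor
drop 1:b onto floor
drop 2:y onto {0:y}
drop 3:b onto {1:b}
drop 4:y onto {2:y}
drop 5:z onto {4:y}
drop 6:a onto {3:b, 4:y}
drop 7:a onto {6:a}
drop 8:z onto {5:z}
drop 9:z onto {8:z}
drop 10:y onto {7:a, 9:z}
ground layer = {0:y, 1:b}
drop-orders for the pieces not yet dropped (sum over which currently-grounded one goes next):
  1 to go: {10} 1
  2 to go: {7,10} 1  {9,10} 1
  3 to go: {6,7,10} 1  {7,9,10} 2  {8,9,10} 1
  4 to go: {3,6,7,10} 1  {5,8,9,10} 1  {6,7,9,10} 3  {7,8,9,10} 3
  5 to go: {1,3,6,7,10} 1  {3,6,7,9,10} 4  {5,7,8,9,10} 4  {6,7,8,9,10} 6
  6 to go: {1,3,6,7,9,10} 5  {3,6,7,8,9,10} 10  {5,6,7,8,9,10} 10
  7 to go: {1,3,6,7,8,9,10} 15  {3,5,6,7,8,9,10} 20  {4,5,6,7,8,9,10} 10
  8 to go: {1,3,5,6,7,8,9,10} 35  {2,4,5,6,7,8,9,10} 10  {3,4,5,6,7,8,9,10} 30
  9 to go: {0,2,4,5,6,7,8,9,10} 10  {1,3,4,5,6,7,8,9,10} 65  {2,3,4,5,6,7,8,9,10} 40
  if 0:y drops first: 105 orders
  if 1:b drops first: 50 orders
heap linearizations: 155

155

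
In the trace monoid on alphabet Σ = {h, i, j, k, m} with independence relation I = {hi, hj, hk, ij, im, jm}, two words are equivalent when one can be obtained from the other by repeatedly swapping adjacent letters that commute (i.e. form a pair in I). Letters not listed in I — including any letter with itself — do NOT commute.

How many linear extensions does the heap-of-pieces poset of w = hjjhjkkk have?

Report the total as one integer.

28

drop 0:h onto floor
drop 1:j onto floor
drop 2:j onto {1:j}
drop 3:h onto {0:h}
drop 4:j onto {2:j}
drop 5:k onto {4:j}
drop 6:k onto {5:k}
drop 7:k onto {6:k}
ground layer = {0:h, 1:j}
drop-orders for the pieces not yet dropped (sum over which currently-grounded one goes next):
  1 to go: {3} 1  {7} 1
  2 to go: {0,3} 1  {3,7} 2  {6,7} 1
  3 to go: {0,3,7} 3  {3,6,7} 3  {5,6,7} 1
  4 to go: {0,3,6,7} 6  {3,5,6,7} 4  {4,5,6,7} 1
  5 to go: {0,3,5,6,7} 10  {2,4,5,6,7} 1  {3,4,5,6,7} 5
  6 to go: {0,3,4,5,6,7} 15  {1,2,4,5,6,7} 1  {2,3,4,5,6,7} 6
  if 0:h drops first: 7 orders
  if 1:j drops first: 21 orders
heap linearizations: 28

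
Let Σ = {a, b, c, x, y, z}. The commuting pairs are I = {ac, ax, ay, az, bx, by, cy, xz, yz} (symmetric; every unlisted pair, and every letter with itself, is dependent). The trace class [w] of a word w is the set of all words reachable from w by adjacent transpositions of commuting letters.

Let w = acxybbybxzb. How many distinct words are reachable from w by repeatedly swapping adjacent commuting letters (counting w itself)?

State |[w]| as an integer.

336

#0=a has no predecessor
#1=c has no predecessor
#2=x depends on [1:c]
#3=y depends on [2:x]
#4=b depends on [0:a, 1:c]
#5=b depends on [4:b]
#6=y depends on [3:y]
#7=b depends on [5:b]
#8=x depends on [6:y]
#9=z depends on [7:b]
#10=b depends on [9:z]
sources: [0:a, 1:c]
N(rest) = Σ N(rest − s) over sources s of rest; N(one piece) = 1:
  size 1 → [8]=1  [10]=1
  size 2 → [6,8]=1  [8,10]=2  [9,10]=1
  size 3 → [3,6,8]=1  [6,8,10]=3  [7,9,10]=1  [8,9,10]=3
  size 4 → [2,3,6,8]=1  [3,6,8,10]=4  [5,7,9,10]=1  [6,8,9,10]=6  [7,8,9,10]=4
  size 5 → [2,3,6,8,10]=5  [3,6,8,9,10]=10  [4,5,7,9,10]=1  [5,7,8,9,10]=5  [6,7,8,9,10]=10
  size 6 → [0,4,5,7,9,10]=1  [2,3,6,8,9,10]=15  [3,6,7,8,9,10]=20  [4,5,7,8,9,10]=6  [5,6,7,8,9,10]=15
  size 7 → [0,4,5,7,8,9,10]=7  [2,3,6,7,8,9,10]=35  [3,5,6,7,8,9,10]=35  [4,5,6,7,8,9,10]=21
  size 8 → [0,4,5,6,7,8,9,10]=28  [2,3,5,6,7,8,9,10]=70  [3,4,5,6,7,8,9,10]=56
  size 9 → [0,3,4,5,6,7,8,9,10]=84  [2,3,4,5,6,7,8,9,10]=126
  first=0(a) contributes 126
  first=1(c) contributes 210
|[w]| = 336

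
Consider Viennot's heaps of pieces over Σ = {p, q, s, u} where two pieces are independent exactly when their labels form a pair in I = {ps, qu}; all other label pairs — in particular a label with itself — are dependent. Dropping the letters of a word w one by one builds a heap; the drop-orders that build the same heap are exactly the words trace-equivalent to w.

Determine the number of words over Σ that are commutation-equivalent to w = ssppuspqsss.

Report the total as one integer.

12

0(s) covers ∅
1(s) covers 0:s
2(p) covers ∅
3(p) covers 2:p
4(u) covers 1:s, 3:p
5(s) covers 4:u
6(p) covers 4:u
7(q) covers 5:s, 6:p
8(s) covers 7:q
9(s) covers 8:s
10(s) covers 9:s
floor of heap: 0:s, 2:p
completions by unplaced set U, small U first (add the entries for U minus each lowest piece of U):
  |U|=1: {10}:1
  |U|=2: {9,10}:1
  |U|=3: {8,9,10}:1
  |U|=4: {7,8,9,10}:1
  |U|=5: {5,7,8,9,10}:1  {6,7,8,9,10}:1
  |U|=6: {5,6,7,8,9,10}:2
  |U|=7: {4,5,6,7,8,9,10}:2
  |U|=8: {1,4,5,6,7,8,9,10}:2  {3,4,5,6,7,8,9,10}:2
  |U|=9: {0,1,4,5,6,7,8,9,10}:2  {1,3,4,5,6,7,8,9,10}:4  {2,3,4,5,6,7,8,9,10}:2
  start at 0(s): 6
  start at 2(p): 6
sum over floor = 12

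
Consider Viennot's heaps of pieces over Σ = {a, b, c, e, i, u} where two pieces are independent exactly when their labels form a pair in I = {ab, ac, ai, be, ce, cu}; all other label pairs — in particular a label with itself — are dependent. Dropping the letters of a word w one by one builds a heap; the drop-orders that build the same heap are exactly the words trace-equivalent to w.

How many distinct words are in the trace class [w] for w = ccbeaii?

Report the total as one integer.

18

piece 0:c — minimal
piece 1:c rests on {0:c}
piece 2:b rests on {1:c}
piece 3:e — minimal
piece 4:a rests on {3:e}
piece 5:i rests on {2:b, 3:e}
piece 6:i rests on {5:i}
minimal pieces: {0:c, 3:e}
ways to finish when only these pieces remain (= sum over removing one remaining piece with nothing left below it):
  1 left: {4}→1  {6}→1
  2 left: {4,6}→2  {5,6}→1
  3 left: {2,5,6}→1  {4,5,6}→3
  4 left: {1,2,5,6}→1  {2,4,5,6}→4  {3,4,5,6}→3
  5 left: {0,1,2,5,6}→1  {1,2,4,5,6}→5  {2,3,4,5,6}→7
  placing 0:c first → 12 extensions
  placing 3:e first → 6 extensions
total linear extensions = 18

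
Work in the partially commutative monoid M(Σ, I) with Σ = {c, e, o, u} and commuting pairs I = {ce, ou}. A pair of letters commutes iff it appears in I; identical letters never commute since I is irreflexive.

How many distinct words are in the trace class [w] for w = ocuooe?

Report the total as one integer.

0(o) covers ∅
1(c) covers 0:o
2(u) covers 1:c
3(o) covers 1:c
4(o) covers 3:o
5(e) covers 2:u, 4:o
floor of heap: 0:o
completions by unplaced set U, small U first (add the entries for U minus each lowest piece of U):
  |U|=1: {5}:1
  |U|=2: {2,5}:1  {4,5}:1
  |U|=3: {2,4,5}:2  {3,4,5}:1
  |U|=4: {2,3,4,5}:3
  start at 0(o): 3

3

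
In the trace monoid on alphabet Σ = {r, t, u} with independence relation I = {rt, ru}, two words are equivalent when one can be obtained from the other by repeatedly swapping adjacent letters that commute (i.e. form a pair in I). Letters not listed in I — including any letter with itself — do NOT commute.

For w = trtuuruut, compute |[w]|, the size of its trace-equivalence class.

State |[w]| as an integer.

36

0(t) covers ∅
1(r) covers ∅
2(t) covers 0:t
3(u) covers 2:t
4(u) covers 3:u
5(r) covers 1:r
6(u) covers 4:u
7(u) covers 6:u
8(t) covers 7:u
floor of heap: 0:t, 1:r
completions by unplaced set U, small U first (add the entries for U minus each lowest piece of U):
  |U|=1: {5}:1  {8}:1
  |U|=2: {1,5}:1  {5,8}:2  {7,8}:1
  |U|=3: {1,5,8}:3  {5,7,8}:3  {6,7,8}:1
  |U|=4: {1,5,7,8}:6  {4,6,7,8}:1  {5,6,7,8}:4
  |U|=5: {1,5,6,7,8}:10  {3,4,6,7,8}:1  {4,5,6,7,8}:5
  |U|=6: {1,4,5,6,7,8}:15  {2,3,4,6,7,8}:1  {3,4,5,6,7,8}:6
  |U|=7: {0,2,3,4,6,7,8}:1  {1,3,4,5,6,7,8}:21  {2,3,4,5,6,7,8}:7
  start at 0(t): 28
  start at 1(r): 8
sum over floor = 36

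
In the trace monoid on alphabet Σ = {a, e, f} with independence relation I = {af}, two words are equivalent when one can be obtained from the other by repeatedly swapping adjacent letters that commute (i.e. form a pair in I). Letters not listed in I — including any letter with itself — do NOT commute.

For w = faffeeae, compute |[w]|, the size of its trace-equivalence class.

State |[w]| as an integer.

4

piece 0:f — minimal
piece 1:a — minimal
piece 2:f rests on {0:f}
piece 3:f rests on {2:f}
piece 4:e rests on {1:a, 3:f}
piece 5:e rests on {4:e}
piece 6:a rests on {5:e}
piece 7:e rests on {6:a}
minimal pieces: {0:f, 1:a}
ways to finish when only these pieces remain (= sum over removing one remaining piece with nothing left below it):
  1 left: {7}→1
  2 left: {6,7}→1
  3 left: {5,6,7}→1
  4 left: {4,5,6,7}→1
  5 left: {1,4,5,6,7}→1  {3,4,5,6,7}→1
  6 left: {1,3,4,5,6,7}→2  {2,3,4,5,6,7}→1
  placing 0:f first → 3 extensions
  placing 1:a first → 1 extensions
total linear extensions = 4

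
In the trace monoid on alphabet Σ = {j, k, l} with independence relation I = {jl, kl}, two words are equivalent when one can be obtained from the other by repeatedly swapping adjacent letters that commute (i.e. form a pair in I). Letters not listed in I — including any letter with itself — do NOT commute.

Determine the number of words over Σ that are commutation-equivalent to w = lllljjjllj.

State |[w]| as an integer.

210

drop 0:l onto floor
drop 1:l onto {0:l}
drop 2:l onto {1:l}
drop 3:l onto {2:l}
drop 4:j onto floor
drop 5:j onto {4:j}
drop 6:j onto {5:j}
drop 7:l onto {3:l}
drop 8:l onto {7:l}
drop 9:j onto {6:j}
ground layer = {0:l, 4:j}
drop-orders for the pieces not yet dropped (sum over which currently-grounded one goes next):
  1 to go: {8} 1  {9} 1
  2 to go: {6,9} 1  {7,8} 1  {8,9} 2
  3 to go: {3,7,8} 1  {5,6,9} 1  {6,8,9} 3  {7,8,9} 3
  4 to go: {2,3,7,8} 1  {3,7,8,9} 4  {4,5,6,9} 1  {5,6,8,9} 4  {6,7,8,9} 6
  5 to go: {1,2,3,7,8} 1  {2,3,7,8,9} 5  {3,6,7,8,9} 10  {4,5,6,8,9} 5  {5,6,7,8,9} 10
  6 to go: {0,1,2,3,7,8} 1  {1,2,3,7,8,9} 6  {2,3,6,7,8,9} 15  {3,5,6,7,8,9} 20  {4,5,6,7,8,9} 15
  7 to go: {0,1,2,3,7,8,9} 7  {1,2,3,6,7,8,9} 21  {2,3,5,6,7,8,9} 35  {3,4,5,6,7,8,9} 35
  8 to go: {0,1,2,3,6,7,8,9} 28  {1,2,3,5,6,7,8,9} 56  {2,3,4,5,6,7,8,9} 70
  if 0:l drops first: 126 orders
  if 4:j drops first: 84 orders
heap linearizations: 210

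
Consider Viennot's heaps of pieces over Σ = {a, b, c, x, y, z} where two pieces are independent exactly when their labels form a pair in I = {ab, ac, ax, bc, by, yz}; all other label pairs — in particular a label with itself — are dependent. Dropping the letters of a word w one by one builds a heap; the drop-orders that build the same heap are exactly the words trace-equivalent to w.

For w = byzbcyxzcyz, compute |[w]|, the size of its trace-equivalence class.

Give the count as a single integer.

20

0(b) covers ∅
1(y) covers ∅
2(z) covers 0:b
3(b) covers 2:z
4(c) covers 1:y, 2:z
5(y) covers 4:c
6(x) covers 3:b, 5:y
7(z) covers 6:x
8(c) covers 7:z
9(y) covers 8:c
10(z) covers 8:c
floor of heap: 0:b, 1:y
completions by unplaced set U, small U first (add the entries for U minus each lowest piece of U):
  |U|=1: {9}:1  {10}:1
  |U|=2: {9,10}:2
  |U|=3: {8,9,10}:2
  |U|=4: {7,8,9,10}:2
  |U|=5: {6,7,8,9,10}:2
  |U|=6: {3,6,7,8,9,10}:2  {5,6,7,8,9,10}:2
  |U|=7: {3,5,6,7,8,9,10}:4  {4,5,6,7,8,9,10}:2
  |U|=8: {1,4,5,6,7,8,9,10}:2  {3,4,5,6,7,8,9,10}:6
  |U|=9: {1,3,4,5,6,7,8,9,10}:8  {2,3,4,5,6,7,8,9,10}:6
  start at 0(b): 14
  start at 1(y): 6
sum over floor = 20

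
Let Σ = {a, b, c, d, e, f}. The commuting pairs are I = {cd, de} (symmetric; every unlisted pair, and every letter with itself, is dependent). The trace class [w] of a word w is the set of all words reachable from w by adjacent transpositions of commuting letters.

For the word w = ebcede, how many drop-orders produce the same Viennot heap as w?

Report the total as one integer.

drop 0:e onto floor
drop 1:b onto {0:e}
drop 2:c onto {1:b}
drop 3:e onto {2:c}
drop 4:d onto {1:b}
drop 5:e onto {3:e}
ground layer = {0:e}
drop-orders for the pieces not yet dropped (sum over which currently-grounded one goes next):
  1 to go: {4} 1  {5} 1
  2 to go: {3,5} 1  {4,5} 2
  3 to go: {2,3,5} 1  {3,4,5} 3
  4 to go: {2,3,4,5} 4
  if 0:e drops first: 4 orders

4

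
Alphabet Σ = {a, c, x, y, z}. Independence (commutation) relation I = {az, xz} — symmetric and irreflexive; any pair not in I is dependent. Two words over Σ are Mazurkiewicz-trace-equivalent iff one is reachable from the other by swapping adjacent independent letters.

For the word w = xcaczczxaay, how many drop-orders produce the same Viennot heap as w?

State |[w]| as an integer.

#0=x has no predecessor
#1=c depends on [0:x]
#2=a depends on [1:c]
#3=c depends on [2:a]
#4=z depends on [3:c]
#5=c depends on [4:z]
#6=z depends on [5:c]
#7=x depends on [5:c]
#8=a depends on [7:x]
#9=a depends on [8:a]
#10=y depends on [6:z, 9:a]
sources: [0:x]
N(rest) = Σ N(rest − s) over sources s of rest; N(one piece) = 1:
  size 1 → [10]=1
  size 2 → [6,10]=1  [9,10]=1
  size 3 → [6,9,10]=2  [8,9,10]=1
  size 4 → [6,8,9,10]=3  [7,8,9,10]=1
  size 5 → [6,7,8,9,10]=4
  size 6 → [5,6,7,8,9,10]=4
  size 7 → [4,5,6,7,8,9,10]=4
  size 8 → [3,4,5,6,7,8,9,10]=4
  size 9 → [2,3,4,5,6,7,8,9,10]=4
  first=0(x) contributes 4

4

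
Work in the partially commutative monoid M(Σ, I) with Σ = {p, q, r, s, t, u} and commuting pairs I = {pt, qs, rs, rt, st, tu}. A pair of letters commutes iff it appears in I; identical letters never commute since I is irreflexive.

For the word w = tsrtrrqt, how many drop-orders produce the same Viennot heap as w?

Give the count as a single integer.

piece 0:t — minimal
piece 1:s — minimal
piece 2:r — minimal
piece 3:t rests on {0:t}
piece 4:r rests on {2:r}
piece 5:r rests on {4:r}
piece 6:q rests on {3:t, 5:r}
piece 7:t rests on {6:q}
minimal pieces: {0:t, 1:s, 2:r}
ways to finish when only these pieces remain (= sum over removing one remaining piece with nothing left below it):
  1 left: {1}→1  {7}→1
  2 left: {1,7}→2  {6,7}→1
  3 left: {1,6,7}→3  {3,6,7}→1  {5,6,7}→1
  4 left: {0,3,6,7}→1  {1,3,6,7}→4  {1,5,6,7}→4  {3,5,6,7}→2  {4,5,6,7}→1
  5 left: {0,1,3,6,7}→5  {0,3,5,6,7}→3  {1,3,5,6,7}→10  {1,4,5,6,7}→5  {2,4,5,6,7}→1  {3,4,5,6,7}→3
  6 left: {0,1,3,5,6,7}→18  {0,3,4,5,6,7}→6  {1,2,4,5,6,7}→6  {1,3,4,5,6,7}→18  {2,3,4,5,6,7}→4
  placing 0:t first → 28 extensions
  placing 1:s first → 10 extensions
  placing 2:r first → 42 extensions
total linear extensions = 80

80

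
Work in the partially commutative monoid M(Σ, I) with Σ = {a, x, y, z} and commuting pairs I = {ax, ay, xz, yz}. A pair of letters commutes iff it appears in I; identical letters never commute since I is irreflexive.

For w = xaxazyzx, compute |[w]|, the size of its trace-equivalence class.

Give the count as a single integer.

0(x) covers ∅
1(a) covers ∅
2(x) covers 0:x
3(a) covers 1:a
4(z) covers 3:a
5(y) covers 2:x
6(z) covers 4:z
7(x) covers 5:y
floor of heap: 0:x, 1:a
completions by unplaced set U, small U first (add the entries for U minus each lowest piece of U):
  |U|=1: {6}:1  {7}:1
  |U|=2: {4,6}:1  {5,7}:1  {6,7}:2
  |U|=3: {2,5,7}:1  {3,4,6}:1  {4,6,7}:3  {5,6,7}:3
  |U|=4: {0,2,5,7}:1  {1,3,4,6}:1  {2,5,6,7}:4  {3,4,6,7}:4  {4,5,6,7}:6
  |U|=5: {0,2,5,6,7}:5  {1,3,4,6,7}:5  {2,4,5,6,7}:10  {3,4,5,6,7}:10
  |U|=6: {0,2,4,5,6,7}:15  {1,3,4,5,6,7}:15  {2,3,4,5,6,7}:20
  start at 0(x): 35
  start at 1(a): 35
sum over floor = 70

70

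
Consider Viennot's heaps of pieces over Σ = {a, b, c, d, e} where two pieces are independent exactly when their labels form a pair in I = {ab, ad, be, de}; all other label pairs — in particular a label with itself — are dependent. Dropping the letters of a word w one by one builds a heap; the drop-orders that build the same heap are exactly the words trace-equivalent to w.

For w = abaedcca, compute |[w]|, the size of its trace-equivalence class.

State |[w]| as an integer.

10

0(a) covers ∅
1(b) covers ∅
2(a) covers 0:a
3(e) covers 2:a
4(d) covers 1:b
5(c) covers 3:e, 4:d
6(c) covers 5:c
7(a) covers 6:c
floor of heap: 0:a, 1:b
completions by unplaced set U, small U first (add the entries for U minus each lowest piece of U):
  |U|=1: {7}:1
  |U|=2: {6,7}:1
  |U|=3: {5,6,7}:1
  |U|=4: {3,5,6,7}:1  {4,5,6,7}:1
  |U|=5: {1,4,5,6,7}:1  {2,3,5,6,7}:1  {3,4,5,6,7}:2
  |U|=6: {0,2,3,5,6,7}:1  {1,3,4,5,6,7}:3  {2,3,4,5,6,7}:3
  start at 0(a): 6
  start at 1(b): 4
sum over floor = 10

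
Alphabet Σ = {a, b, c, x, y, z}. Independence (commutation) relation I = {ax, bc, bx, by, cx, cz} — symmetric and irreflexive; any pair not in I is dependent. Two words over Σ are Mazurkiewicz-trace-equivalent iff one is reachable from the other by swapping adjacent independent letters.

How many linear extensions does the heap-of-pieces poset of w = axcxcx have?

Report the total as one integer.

piece 0:a — minimal
piece 1:x — minimal
piece 2:c rests on {0:a}
piece 3:x rests on {1:x}
piece 4:c rests on {2:c}
piece 5:x rests on {3:x}
minimal pieces: {0:a, 1:x}
ways to finish when only these pieces remain (= sum over removing one remaining piece with nothing left below it):
  1 left: {4}→1  {5}→1
  2 left: {2,4}→1  {3,5}→1  {4,5}→2
  3 left: {0,2,4}→1  {1,3,5}→1  {2,4,5}→3  {3,4,5}→3
  4 left: {0,2,4,5}→4  {1,3,4,5}→4  {2,3,4,5}→6
  placing 0:a first → 10 extensions
  placing 1:x first → 10 extensions
total linear extensions = 20

20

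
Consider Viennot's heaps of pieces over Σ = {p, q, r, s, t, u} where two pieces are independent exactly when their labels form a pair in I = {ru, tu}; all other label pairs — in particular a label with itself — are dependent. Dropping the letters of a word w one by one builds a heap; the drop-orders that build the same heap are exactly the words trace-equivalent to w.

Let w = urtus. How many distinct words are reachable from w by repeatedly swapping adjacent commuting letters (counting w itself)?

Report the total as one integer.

6

0(u) covers ∅
1(r) covers ∅
2(t) covers 1:r
3(u) covers 0:u
4(s) covers 2:t, 3:u
floor of heap: 0:u, 1:r
completions by unplaced set U, small U first (add the entries for U minus each lowest piece of U):
  |U|=1: {4}:1
  |U|=2: {2,4}:1  {3,4}:1
  |U|=3: {0,3,4}:1  {1,2,4}:1  {2,3,4}:2
  start at 0(u): 3
  start at 1(r): 3
sum over floor = 6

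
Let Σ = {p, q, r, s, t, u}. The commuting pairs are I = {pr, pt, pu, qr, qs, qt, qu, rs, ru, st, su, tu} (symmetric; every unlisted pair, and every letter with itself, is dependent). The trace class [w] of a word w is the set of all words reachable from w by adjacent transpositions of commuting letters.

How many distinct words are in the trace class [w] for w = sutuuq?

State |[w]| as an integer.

#0=s has no predecessor
#1=u has no predecessor
#2=t has no predecessor
#3=u depends on [1:u]
#4=u depends on [3:u]
#5=q has no predecessor
sources: [0:s, 1:u, 2:t, 5:q]
N(rest) = Σ N(rest − s) over sources s of rest; N(one piece) = 1:
  size 1 → [0]=1  [2]=1  [4]=1  [5]=1
  size 2 → [0,2]=2  [0,4]=2  [0,5]=2  [2,4]=2  [2,5]=2  [3,4]=1  [4,5]=2
  size 3 → [0,2,4]=6  [0,2,5]=6  [0,3,4]=3  [0,4,5]=6  [1,3,4]=1  [2,3,4]=3  [2,4,5]=6  [3,4,5]=3
  size 4 → [0,1,3,4]=4  [0,2,3,4]=12  [0,2,4,5]=24  [0,3,4,5]=12  [1,2,3,4]=4  [1,3,4,5]=4  [2,3,4,5]=12
  first=0(s) contributes 20
  first=1(u) contributes 60
  first=2(t) contributes 20
  first=5(q) contributes 20
|[w]| = 120

120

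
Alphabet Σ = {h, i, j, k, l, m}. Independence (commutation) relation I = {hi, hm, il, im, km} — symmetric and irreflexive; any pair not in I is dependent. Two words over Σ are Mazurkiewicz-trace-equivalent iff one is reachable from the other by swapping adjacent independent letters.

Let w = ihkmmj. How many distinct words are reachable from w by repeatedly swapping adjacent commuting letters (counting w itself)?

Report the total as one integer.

20

0(i) covers ∅
1(h) covers ∅
2(k) covers 0:i, 1:h
3(m) covers ∅
4(m) covers 3:m
5(j) covers 2:k, 4:m
floor of heap: 0:i, 1:h, 3:m
completions by unplaced set U, small U first (add the entries for U minus each lowest piece of U):
  |U|=1: {5}:1
  |U|=2: {2,5}:1  {4,5}:1
  |U|=3: {0,2,5}:1  {1,2,5}:1  {2,4,5}:2  {3,4,5}:1
  |U|=4: {0,1,2,5}:2  {0,2,4,5}:3  {1,2,4,5}:3  {2,3,4,5}:3
  start at 0(i): 6
  start at 1(h): 6
  start at 3(m): 8
sum over floor = 20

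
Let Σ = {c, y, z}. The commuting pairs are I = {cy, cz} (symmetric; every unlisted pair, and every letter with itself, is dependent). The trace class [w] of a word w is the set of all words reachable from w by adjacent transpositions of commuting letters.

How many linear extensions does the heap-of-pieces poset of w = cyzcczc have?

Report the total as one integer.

35

piece 0:c — minimal
piece 1:y — minimal
piece 2:z rests on {1:y}
piece 3:c rests on {0:c}
piece 4:c rests on {3:c}
piece 5:z rests on {2:z}
piece 6:c rests on {4:c}
minimal pieces: {0:c, 1:y}
ways to finish when only these pieces remain (= sum over removing one remaining piece with nothing left below it):
  1 left: {5}→1  {6}→1
  2 left: {2,5}→1  {4,6}→1  {5,6}→2
  3 left: {1,2,5}→1  {2,5,6}→3  {3,4,6}→1  {4,5,6}→3
  4 left: {0,3,4,6}→1  {1,2,5,6}→4  {2,4,5,6}→6  {3,4,5,6}→4
  5 left: {0,3,4,5,6}→5  {1,2,4,5,6}→10  {2,3,4,5,6}→10
  placing 0:c first → 20 extensions
  placing 1:y first → 15 extensions
total linear extensions = 35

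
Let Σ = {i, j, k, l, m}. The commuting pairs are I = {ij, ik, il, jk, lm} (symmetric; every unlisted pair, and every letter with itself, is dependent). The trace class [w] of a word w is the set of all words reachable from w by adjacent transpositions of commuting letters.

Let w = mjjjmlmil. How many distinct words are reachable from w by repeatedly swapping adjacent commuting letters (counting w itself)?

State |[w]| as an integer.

0(m) covers ∅
1(j) covers 0:m
2(j) covers 1:j
3(j) covers 2:j
4(m) covers 3:j
5(l) covers 3:j
6(m) covers 4:m
7(i) covers 6:m
8(l) covers 5:l
floor of heap: 0:m
completions by unplaced set U, small U first (add the entries for U minus each lowest piece of U):
  |U|=1: {7}:1  {8}:1
  |U|=2: {5,8}:1  {6,7}:1  {7,8}:2
  |U|=3: {4,6,7}:1  {5,7,8}:3  {6,7,8}:3
  |U|=4: {4,6,7,8}:4  {5,6,7,8}:6
  |U|=5: {4,5,6,7,8}:10
  |U|=6: {3,4,5,6,7,8}:10
  |U|=7: {2,3,4,5,6,7,8}:10
  start at 0(m): 10

10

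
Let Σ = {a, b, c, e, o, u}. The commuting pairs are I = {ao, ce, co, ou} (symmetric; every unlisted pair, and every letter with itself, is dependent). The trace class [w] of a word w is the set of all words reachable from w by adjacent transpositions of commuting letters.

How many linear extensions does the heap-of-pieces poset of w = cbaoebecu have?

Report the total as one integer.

4

0(c) covers ∅
1(b) covers 0:c
2(a) covers 1:b
3(o) covers 1:b
4(e) covers 2:a, 3:o
5(b) covers 4:e
6(e) covers 5:b
7(c) covers 5:b
8(u) covers 6:e, 7:c
floor of heap: 0:c
completions by unplaced set U, small U first (add the entries for U minus each lowest piece of U):
  |U|=1: {8}:1
  |U|=2: {6,8}:1  {7,8}:1
  |U|=3: {6,7,8}:2
  |U|=4: {5,6,7,8}:2
  |U|=5: {4,5,6,7,8}:2
  |U|=6: {2,4,5,6,7,8}:2  {3,4,5,6,7,8}:2
  |U|=7: {2,3,4,5,6,7,8}:4
  start at 0(c): 4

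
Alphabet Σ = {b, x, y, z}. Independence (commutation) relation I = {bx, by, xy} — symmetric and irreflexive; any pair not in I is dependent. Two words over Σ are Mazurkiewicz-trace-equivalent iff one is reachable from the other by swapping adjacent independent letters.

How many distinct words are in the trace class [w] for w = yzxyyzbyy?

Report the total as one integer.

9

drop 0:y onto floor
drop 1:z onto {0:y}
drop 2:x onto {1:z}
drop 3:y onto {1:z}
drop 4:y onto {3:y}
drop 5:z onto {2:x, 4:y}
drop 6:b onto {5:z}
drop 7:y onto {5:z}
drop 8:y onto {7:y}
ground layer = {0:y}
drop-orders for the pieces not yet dropped (sum over which currently-grounded one goes next):
  1 to go: {6} 1  {8} 1
  2 to go: {6,8} 2  {7,8} 1
  3 to go: {6,7,8} 3
  4 to go: {5,6,7,8} 3
  5 to go: {2,5,6,7,8} 3  {4,5,6,7,8} 3
  6 to go: {2,4,5,6,7,8} 6  {3,4,5,6,7,8} 3
  7 to go: {2,3,4,5,6,7,8} 9
  if 0:y drops first: 9 orders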